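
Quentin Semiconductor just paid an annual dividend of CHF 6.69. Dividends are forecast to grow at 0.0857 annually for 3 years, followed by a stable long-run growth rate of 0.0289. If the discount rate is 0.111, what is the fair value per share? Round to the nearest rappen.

CHF 97.41

Two-stage DDM. Project D₁…D_3 at 0.0857, terminal growth 0.0289, discount at r = 0.111.
D_1 = 7.2633
D_2 = 7.8858
D_3 = 8.5616
Terminal value at t=3: TV = D_4/(r−g) = 8.8090/(0.111−0.0289) = 107.2965
P₀ = 7.2633/(1+0.111)^1 + 7.8858/(1+0.111)^2 + 8.5616/(1+0.111)^3 + 107.2965/(1+0.111)^3 = 97.4124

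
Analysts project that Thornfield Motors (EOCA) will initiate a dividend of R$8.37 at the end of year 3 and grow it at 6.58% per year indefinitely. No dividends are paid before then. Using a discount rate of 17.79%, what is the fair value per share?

R$53.81

Deferred-dividend DDM. At t=2 the remaining stream is a growing perpetuity with first payment D_3 = 8.37.
V_2 = D_3/(r−g) = 8.37/(0.1779−0.0658) = 74.6655
P₀ = V_2/(1+r)^2 = 74.6655/(1+0.1779)^2 = 53.8150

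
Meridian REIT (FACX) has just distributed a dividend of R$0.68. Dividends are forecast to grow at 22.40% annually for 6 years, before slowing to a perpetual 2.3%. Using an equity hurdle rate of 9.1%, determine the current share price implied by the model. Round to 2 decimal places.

R$26.62

Two-stage DDM. Project D₁…D_6 at 0.224, terminal growth 0.023, discount at r = 0.091.
D_1 = 0.8323
D_2 = 1.0188
D_3 = 1.2470
D_4 = 1.5263
D_5 = 1.8682
D_6 = 2.2866
Terminal value at t=6: TV = D_7/(r−g) = 2.3392/(0.091−0.023) = 34.4005
P₀ = 0.8323/(1+0.091)^1 + 1.0188/(1+0.091)^2 + 1.2470/(1+0.091)^3 + 1.5263/(1+0.091)^4 + 1.8682/(1+0.091)^5 + 2.2866/(1+0.091)^6 + 34.4005/(1+0.091)^6 = 26.6202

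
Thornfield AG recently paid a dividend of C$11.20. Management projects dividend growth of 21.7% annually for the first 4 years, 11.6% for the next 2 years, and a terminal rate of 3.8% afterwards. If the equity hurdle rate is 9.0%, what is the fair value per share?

C$459.73

Three-stage DDM. Project D₁…D_6; terminal Gordon value at t=6 with g = 0.038; discount at r = 0.09.
D_1 = 13.6304
D_2 = 16.5882
D_3 = 20.1878
D_4 = 24.5686
D_5 = 27.4186
D_6 = 30.5991
TV_6 = 31.7619/(0.09−0.038) = 610.8052
P₀ = Σ Dₜ/(1+r)ᵗ + TV_6/(1+r)^6 = 459.7292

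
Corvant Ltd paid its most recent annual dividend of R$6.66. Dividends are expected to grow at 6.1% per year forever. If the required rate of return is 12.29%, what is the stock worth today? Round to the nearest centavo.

Gordon growth model: P₀ = D₁/(r − g). D₁ = 6.66 × (1 + 0.061) = 7.0663.
P₀ = 7.0663 / (0.1229 − 0.061) = 7.0663 / 0.0619 = 114.1561

R$114.16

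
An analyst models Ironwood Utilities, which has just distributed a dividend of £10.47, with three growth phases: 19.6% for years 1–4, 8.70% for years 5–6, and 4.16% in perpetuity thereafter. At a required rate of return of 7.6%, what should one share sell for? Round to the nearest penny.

£581.24

Three-stage DDM. Project D₁…D_6; terminal Gordon value at t=6 with g = 0.0416; discount at r = 0.076.
D_1 = 12.5221
D_2 = 14.9765
D_3 = 17.9118
D_4 = 21.4226
D_5 = 23.2863
D_6 = 25.3122
TV_6 = 26.3652/(0.076−0.0416) = 766.4309
P₀ = Σ Dₜ/(1+r)ᵗ + TV_6/(1+r)^6 = 581.2431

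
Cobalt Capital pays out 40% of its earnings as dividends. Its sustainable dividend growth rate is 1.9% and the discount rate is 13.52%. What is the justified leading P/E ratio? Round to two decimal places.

Justified leading P/E = b/(r−g) = 0.40/(0.1352−0.019) = 3.4423

3.44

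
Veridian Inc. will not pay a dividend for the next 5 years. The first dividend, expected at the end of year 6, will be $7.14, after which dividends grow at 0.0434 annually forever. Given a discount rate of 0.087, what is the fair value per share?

$107.91

Deferred-dividend DDM. At t=5 the remaining stream is a growing perpetuity with first payment D_6 = 7.14.
V_5 = D_6/(r−g) = 7.14/(0.087−0.0434) = 163.7615
P₀ = V_5/(1+r)^5 = 163.7615/(1+0.087)^5 = 107.9106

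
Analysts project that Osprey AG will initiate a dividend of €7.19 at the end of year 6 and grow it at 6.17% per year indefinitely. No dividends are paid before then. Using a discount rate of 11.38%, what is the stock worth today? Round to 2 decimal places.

Deferred-dividend DDM. At t=5 the remaining stream is a growing perpetuity with first payment D_6 = 7.19.
V_5 = D_6/(r−g) = 7.19/(0.1138−0.0617) = 138.0038
P₀ = V_5/(1+r)^5 = 138.0038/(1+0.1138)^5 = 80.5110

€80.51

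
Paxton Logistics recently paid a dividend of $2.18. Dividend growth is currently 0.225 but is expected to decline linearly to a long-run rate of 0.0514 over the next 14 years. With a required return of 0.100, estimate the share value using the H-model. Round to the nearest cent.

$101.67

H-model: P₀ = D₀[(1+g_L) + H(g_S−g_L)]/(r−g_L), with H = 14/2 = 7.
P₀ = 2.18 × [(1+0.0514) + 7×(0.225−0.0514)] / (0.1−0.0514)
   = 2.18 × 2.2666 / 0.0486 = 101.6705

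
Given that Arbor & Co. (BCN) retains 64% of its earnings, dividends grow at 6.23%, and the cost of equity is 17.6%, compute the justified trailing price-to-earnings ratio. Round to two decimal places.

Payout ratio b = 1 − 0.64 = 0.36.
Justified trailing P/E = b(1+g)/(r−g) = 0.36×(1+0.0623)/(0.176−0.0623) = 3.3635

3.36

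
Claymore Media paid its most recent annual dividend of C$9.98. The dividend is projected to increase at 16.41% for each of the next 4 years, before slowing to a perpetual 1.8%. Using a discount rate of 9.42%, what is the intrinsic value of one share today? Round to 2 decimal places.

Two-stage DDM. Project D₁…D_4 at 0.1641, terminal growth 0.018, discount at r = 0.0942.
D_1 = 11.6177
D_2 = 13.5242
D_3 = 15.7435
D_4 = 18.3270
Terminal value at t=4: TV = D_5/(r−g) = 18.6569/(0.0942−0.018) = 244.8412
P₀ = 11.6177/(1+0.0942)^1 + 13.5242/(1+0.0942)^2 + 15.7435/(1+0.0942)^3 + 18.3270/(1+0.0942)^4 + 244.8412/(1+0.0942)^4 = 217.5198

C$217.52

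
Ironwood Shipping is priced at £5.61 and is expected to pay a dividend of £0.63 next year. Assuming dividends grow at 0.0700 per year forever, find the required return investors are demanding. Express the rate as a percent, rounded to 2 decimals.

Rearranging the constant-growth DDM: r = D₁/P₀ + g.
r = 0.6300 / 5.61 + 0.07 = 0.11230 + 0.07 = 0.18230

18.23%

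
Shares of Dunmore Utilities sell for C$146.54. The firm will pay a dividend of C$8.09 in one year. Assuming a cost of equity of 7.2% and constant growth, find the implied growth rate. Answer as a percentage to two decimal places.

From P₀ = D₁/(r − g), the implied growth is g = r − D₁/P₀.
g = 0.072 − 8.09/146.54 = 0.072 − 0.05521 = 0.01679

1.68%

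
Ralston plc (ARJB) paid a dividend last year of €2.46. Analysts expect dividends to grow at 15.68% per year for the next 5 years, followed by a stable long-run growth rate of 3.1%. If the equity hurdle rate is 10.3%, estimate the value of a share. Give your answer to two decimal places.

Two-stage DDM. Project D₁…D_5 at 0.1568, terminal growth 0.031, discount at r = 0.103.
D_1 = 2.8457
D_2 = 3.2919
D_3 = 3.8081
D_4 = 4.4052
D_5 = 5.0960
Terminal value at t=5: TV = D_6/(r−g) = 5.2539/(0.103−0.031) = 72.9714
P₀ = 2.8457/(1+0.103)^1 + 3.2919/(1+0.103)^2 + 3.8081/(1+0.103)^3 + 4.4052/(1+0.103)^4 + 5.0960/(1+0.103)^5 + 72.9714/(1+0.103)^5 = 58.9179

€58.92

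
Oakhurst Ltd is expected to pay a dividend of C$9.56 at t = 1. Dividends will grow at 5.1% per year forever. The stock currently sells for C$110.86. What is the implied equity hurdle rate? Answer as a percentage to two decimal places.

Rearranging the constant-growth DDM: r = D₁/P₀ + g.
r = 9.5600 / 110.86 + 0.051 = 0.08623 + 0.051 = 0.13723

13.72%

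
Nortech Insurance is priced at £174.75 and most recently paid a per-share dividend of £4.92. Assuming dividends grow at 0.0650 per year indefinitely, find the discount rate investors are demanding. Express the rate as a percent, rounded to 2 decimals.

9.50%

Rearranging the constant-growth DDM: r = D₁/P₀ + g.
D₁ = 4.92 × (1 + 0.065) = 5.2398.
r = 5.2398 / 174.75 + 0.065 = 0.02998 + 0.065 = 0.09498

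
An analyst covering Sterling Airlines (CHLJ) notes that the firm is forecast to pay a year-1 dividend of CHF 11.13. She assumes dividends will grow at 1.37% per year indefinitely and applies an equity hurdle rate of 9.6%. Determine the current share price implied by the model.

CHF 135.24

Gordon growth model: P₀ = D₁/(r − g), with D₁ = 11.13 given directly.
P₀ = 11.1300 / (0.096 − 0.0137) = 11.1300 / 0.0823 = 135.2369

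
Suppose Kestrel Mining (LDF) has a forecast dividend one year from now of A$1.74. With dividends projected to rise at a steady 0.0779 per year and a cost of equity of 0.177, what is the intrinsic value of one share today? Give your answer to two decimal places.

A$17.56

Gordon growth model: P₀ = D₁/(r − g), with D₁ = 1.74 given directly.
P₀ = 1.7400 / (0.177 − 0.0779) = 1.7400 / 0.0991 = 17.5580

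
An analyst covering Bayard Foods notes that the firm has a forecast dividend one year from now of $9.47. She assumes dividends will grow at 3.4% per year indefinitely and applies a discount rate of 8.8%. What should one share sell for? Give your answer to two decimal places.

$175.37

Gordon growth model: P₀ = D₁/(r − g), with D₁ = 9.47 given directly.
P₀ = 9.4700 / (0.088 − 0.034) = 9.4700 / 0.054 = 175.3704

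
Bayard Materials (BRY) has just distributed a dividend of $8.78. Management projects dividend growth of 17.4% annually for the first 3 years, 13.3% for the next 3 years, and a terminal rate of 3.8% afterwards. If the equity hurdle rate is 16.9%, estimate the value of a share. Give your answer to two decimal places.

Three-stage DDM. Project D₁…D_6; terminal Gordon value at t=6 with g = 0.038; discount at r = 0.169.
D_1 = 10.3077
D_2 = 12.1013
D_3 = 14.2069
D_4 = 16.0964
D_5 = 18.2372
D_6 = 20.6628
TV_6 = 21.4480/(0.169−0.038) = 163.7248
P₀ = Σ Dₜ/(1+r)ᵗ + TV_6/(1+r)^6 = 115.7902

$115.79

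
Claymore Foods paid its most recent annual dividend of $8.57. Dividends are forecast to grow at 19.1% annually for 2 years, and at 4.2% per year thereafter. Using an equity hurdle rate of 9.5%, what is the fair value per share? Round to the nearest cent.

$218.79

Two-stage DDM. Project D₁…D_2 at 0.191, terminal growth 0.042, discount at r = 0.095.
D_1 = 10.2069
D_2 = 12.1564
Terminal value at t=2: TV = D_3/(r−g) = 12.6670/(0.095−0.042) = 238.9991
P₀ = 10.2069/(1+0.095)^1 + 12.1564/(1+0.095)^2 + 238.9991/(1+0.095)^2 = 218.7877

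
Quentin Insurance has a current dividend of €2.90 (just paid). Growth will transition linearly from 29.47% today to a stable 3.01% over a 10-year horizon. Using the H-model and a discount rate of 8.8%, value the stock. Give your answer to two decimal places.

H-model: P₀ = D₀[(1+g_L) + H(g_S−g_L)]/(r−g_L), with H = 10/2 = 5.
P₀ = 2.90 × [(1+0.0301) + 5×(0.2947−0.0301)] / (0.088−0.0301)
   = 2.90 × 2.3531 / 0.0579 = 117.8582

€117.86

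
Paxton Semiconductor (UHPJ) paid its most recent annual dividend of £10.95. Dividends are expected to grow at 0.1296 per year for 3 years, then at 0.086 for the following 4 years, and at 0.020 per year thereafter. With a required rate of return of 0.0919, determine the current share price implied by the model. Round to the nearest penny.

£251.32

Three-stage DDM. Project D₁…D_7; terminal Gordon value at t=7 with g = 0.02; discount at r = 0.0919.
D_1 = 12.3691
D_2 = 13.9722
D_3 = 15.7829
D_4 = 17.1403
D_5 = 18.6143
D_6 = 20.2152
D_7 = 21.9537
TV_7 = 22.3928/(0.0919−0.02) = 311.4431
P₀ = Σ Dₜ/(1+r)ᵗ + TV_7/(1+r)^7 = 251.3205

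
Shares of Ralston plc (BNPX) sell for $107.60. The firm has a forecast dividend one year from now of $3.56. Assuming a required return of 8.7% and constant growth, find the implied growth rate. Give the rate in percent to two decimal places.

5.39%

From P₀ = D₁/(r − g), the implied growth is g = r − D₁/P₀.
g = 0.087 − 3.56/107.60 = 0.087 − 0.03309 = 0.05391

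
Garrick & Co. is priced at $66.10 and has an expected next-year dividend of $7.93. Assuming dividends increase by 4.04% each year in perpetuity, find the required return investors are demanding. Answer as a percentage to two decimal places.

16.04%

Rearranging the constant-growth DDM: r = D₁/P₀ + g.
r = 7.9300 / 66.10 + 0.0404 = 0.11997 + 0.0404 = 0.16037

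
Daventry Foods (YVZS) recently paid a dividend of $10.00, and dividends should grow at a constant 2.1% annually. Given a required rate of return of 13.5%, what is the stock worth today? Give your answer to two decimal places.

Gordon growth model: P₀ = D₁/(r − g). D₁ = 10.00 × (1 + 0.021) = 10.2100.
P₀ = 10.2100 / (0.135 − 0.021) = 10.2100 / 0.114 = 89.5614

$89.56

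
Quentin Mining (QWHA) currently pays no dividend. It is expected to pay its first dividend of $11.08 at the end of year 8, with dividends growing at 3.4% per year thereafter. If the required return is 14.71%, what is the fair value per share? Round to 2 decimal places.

Deferred-dividend DDM. At t=7 the remaining stream is a growing perpetuity with first payment D_8 = 11.08.
V_7 = D_8/(r−g) = 11.08/(0.1471−0.034) = 97.9664
P₀ = V_7/(1+r)^7 = 97.9664/(1+0.1471)^7 = 37.4859

$37.49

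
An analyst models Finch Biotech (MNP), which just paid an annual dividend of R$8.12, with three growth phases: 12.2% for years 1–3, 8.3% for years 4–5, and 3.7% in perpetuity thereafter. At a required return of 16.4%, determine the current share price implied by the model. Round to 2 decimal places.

R$87.11

Three-stage DDM. Project D₁…D_5; terminal Gordon value at t=5 with g = 0.037; discount at r = 0.164.
D_1 = 9.1106
D_2 = 10.2221
D_3 = 11.4692
D_4 = 12.4212
D_5 = 13.4521
TV_5 = 13.9499/(0.164−0.037) = 109.8415
P₀ = Σ Dₜ/(1+r)ᵗ + TV_5/(1+r)^5 = 87.1103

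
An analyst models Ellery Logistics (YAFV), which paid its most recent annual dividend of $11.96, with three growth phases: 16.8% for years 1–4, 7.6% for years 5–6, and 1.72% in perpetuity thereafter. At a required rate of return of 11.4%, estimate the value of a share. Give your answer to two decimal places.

Three-stage DDM. Project D₁…D_6; terminal Gordon value at t=6 with g = 0.0172; discount at r = 0.114.
D_1 = 13.9693
D_2 = 16.3161
D_3 = 19.0572
D_4 = 22.2588
D_5 = 23.9505
D_6 = 25.7708
TV_6 = 26.2140/(0.114−0.0172) = 270.8059
P₀ = Σ Dₜ/(1+r)ᵗ + TV_6/(1+r)^6 = 223.0619

$223.06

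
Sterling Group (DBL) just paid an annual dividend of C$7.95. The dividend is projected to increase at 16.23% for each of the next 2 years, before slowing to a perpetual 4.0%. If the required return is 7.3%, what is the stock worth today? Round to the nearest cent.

Two-stage DDM. Project D₁…D_2 at 0.1623, terminal growth 0.04, discount at r = 0.073.
D_1 = 9.2403
D_2 = 10.7400
Terminal value at t=2: TV = D_3/(r−g) = 11.1696/(0.073−0.04) = 338.4722
P₀ = 9.2403/(1+0.073)^1 + 10.7400/(1+0.073)^2 + 338.4722/(1+0.073)^2 = 311.9239

C$311.92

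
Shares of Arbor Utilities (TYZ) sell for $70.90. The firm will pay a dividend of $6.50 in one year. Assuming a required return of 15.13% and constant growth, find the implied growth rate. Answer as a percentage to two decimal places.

From P₀ = D₁/(r − g), the implied growth is g = r − D₁/P₀.
g = 0.1513 − 6.50/70.90 = 0.1513 − 0.09168 = 0.05962

5.96%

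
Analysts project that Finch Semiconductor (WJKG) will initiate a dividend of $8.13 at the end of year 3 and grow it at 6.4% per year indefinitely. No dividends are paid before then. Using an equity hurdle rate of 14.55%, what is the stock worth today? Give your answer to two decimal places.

$76.02

Deferred-dividend DDM. At t=2 the remaining stream is a growing perpetuity with first payment D_3 = 8.13.
V_2 = D_3/(r−g) = 8.13/(0.1455−0.064) = 99.7546
P₀ = V_2/(1+r)^2 = 99.7546/(1+0.1455)^2 = 76.0226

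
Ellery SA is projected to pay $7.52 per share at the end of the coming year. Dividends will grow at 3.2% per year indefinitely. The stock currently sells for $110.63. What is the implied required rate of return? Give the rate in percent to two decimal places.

10.00%

Rearranging the constant-growth DDM: r = D₁/P₀ + g.
r = 7.5200 / 110.63 + 0.032 = 0.06797 + 0.032 = 0.09997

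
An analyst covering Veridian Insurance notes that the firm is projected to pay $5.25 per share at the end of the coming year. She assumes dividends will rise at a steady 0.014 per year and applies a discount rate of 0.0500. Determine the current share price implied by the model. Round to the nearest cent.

Gordon growth model: P₀ = D₁/(r − g), with D₁ = 5.25 given directly.
P₀ = 5.2500 / (0.05 − 0.014) = 5.2500 / 0.036 = 145.8333

$145.83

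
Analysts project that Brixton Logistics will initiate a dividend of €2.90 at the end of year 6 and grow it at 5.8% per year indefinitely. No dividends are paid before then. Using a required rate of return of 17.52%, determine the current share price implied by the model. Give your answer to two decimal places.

€11.04

Deferred-dividend DDM. At t=5 the remaining stream is a growing perpetuity with first payment D_6 = 2.90.
V_5 = D_6/(r−g) = 2.90/(0.1752−0.058) = 24.7440
P₀ = V_5/(1+r)^5 = 24.7440/(1+0.1752)^5 = 11.0385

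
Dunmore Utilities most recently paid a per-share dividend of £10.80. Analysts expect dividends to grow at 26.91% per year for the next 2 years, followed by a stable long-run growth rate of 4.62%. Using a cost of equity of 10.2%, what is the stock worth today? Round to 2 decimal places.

£295.32

Two-stage DDM. Project D₁…D_2 at 0.2691, terminal growth 0.0462, discount at r = 0.102.
D_1 = 13.7063
D_2 = 17.3946
Terminal value at t=2: TV = D_3/(r−g) = 18.1983/(0.102−0.0462) = 326.1339
P₀ = 13.7063/(1+0.102)^1 + 17.3946/(1+0.102)^2 + 326.1339/(1+0.102)^2 = 295.3160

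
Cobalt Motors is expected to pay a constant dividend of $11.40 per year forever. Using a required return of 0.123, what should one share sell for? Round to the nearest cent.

$92.68

Zero-growth DDM (perpetuity): P₀ = D/r = 11.40 / 0.123 = 92.6829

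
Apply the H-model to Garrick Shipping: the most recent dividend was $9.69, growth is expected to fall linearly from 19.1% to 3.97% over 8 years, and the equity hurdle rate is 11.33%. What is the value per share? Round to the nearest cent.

$216.56

H-model: P₀ = D₀[(1+g_L) + H(g_S−g_L)]/(r−g_L), with H = 8/2 = 4.
P₀ = 9.69 × [(1+0.0397) + 4×(0.191−0.0397)] / (0.1133−0.0397)
   = 9.69 × 1.6449 / 0.0736 = 216.5636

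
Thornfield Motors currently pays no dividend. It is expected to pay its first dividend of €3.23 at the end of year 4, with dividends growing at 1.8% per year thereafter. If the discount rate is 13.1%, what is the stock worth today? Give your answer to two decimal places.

€19.76

Deferred-dividend DDM. At t=3 the remaining stream is a growing perpetuity with first payment D_4 = 3.23.
V_3 = D_4/(r−g) = 3.23/(0.131−0.018) = 28.5841
P₀ = V_3/(1+r)^3 = 28.5841/(1+0.131)^3 = 19.7577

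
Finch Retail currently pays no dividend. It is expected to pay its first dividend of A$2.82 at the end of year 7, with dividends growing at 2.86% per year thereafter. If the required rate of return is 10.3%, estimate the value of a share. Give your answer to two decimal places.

A$21.05

Deferred-dividend DDM. At t=6 the remaining stream is a growing perpetuity with first payment D_7 = 2.82.
V_6 = D_7/(r−g) = 2.82/(0.103−0.0286) = 37.9032
P₀ = V_6/(1+r)^6 = 37.9032/(1+0.103)^6 = 21.0486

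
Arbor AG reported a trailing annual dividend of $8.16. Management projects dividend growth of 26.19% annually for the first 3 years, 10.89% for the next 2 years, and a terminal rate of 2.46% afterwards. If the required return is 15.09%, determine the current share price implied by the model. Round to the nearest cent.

$130.87

Three-stage DDM. Project D₁…D_5; terminal Gordon value at t=5 with g = 0.0246; discount at r = 0.1509.
D_1 = 10.2971
D_2 = 12.9939
D_3 = 16.3970
D_4 = 18.1827
D_5 = 20.1627
TV_5 = 20.6588/(0.1509−0.0246) = 163.5689
P₀ = Σ Dₜ/(1+r)ᵗ + TV_5/(1+r)^5 = 130.8670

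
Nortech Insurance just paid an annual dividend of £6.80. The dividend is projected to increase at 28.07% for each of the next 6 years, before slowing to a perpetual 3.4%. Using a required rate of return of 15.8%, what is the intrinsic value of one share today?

Two-stage DDM. Project D₁…D_6 at 0.2807, terminal growth 0.034, discount at r = 0.158.
D_1 = 8.7088
D_2 = 11.1533
D_3 = 14.2840
D_4 = 18.2936
D_5 = 23.4286
D_6 = 30.0050
Terminal value at t=6: TV = D_7/(r−g) = 31.0252/(0.158−0.034) = 250.2028
P₀ = 8.7088/(1+0.158)^1 + 11.1533/(1+0.158)^2 + 14.2840/(1+0.158)^3 + 18.2936/(1+0.158)^4 + 23.4286/(1+0.158)^5 + 30.0050/(1+0.158)^6 + 250.2028/(1+0.158)^6 = 162.6673

£162.67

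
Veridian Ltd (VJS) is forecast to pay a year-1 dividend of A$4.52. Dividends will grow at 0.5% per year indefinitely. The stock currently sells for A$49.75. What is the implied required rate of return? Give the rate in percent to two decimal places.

9.59%

Rearranging the constant-growth DDM: r = D₁/P₀ + g.
r = 4.5200 / 49.75 + 0.005 = 0.09085 + 0.005 = 0.09585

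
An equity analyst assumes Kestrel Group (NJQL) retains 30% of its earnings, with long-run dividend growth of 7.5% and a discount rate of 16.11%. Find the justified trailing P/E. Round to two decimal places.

Payout ratio b = 1 − 0.30 = 0.70.
Justified trailing P/E = b(1+g)/(r−g) = 0.70×(1+0.075)/(0.1611−0.075) = 8.7398

8.74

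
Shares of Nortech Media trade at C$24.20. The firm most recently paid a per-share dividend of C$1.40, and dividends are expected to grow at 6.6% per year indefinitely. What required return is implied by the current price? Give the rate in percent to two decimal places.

Rearranging the constant-growth DDM: r = D₁/P₀ + g.
D₁ = 1.40 × (1 + 0.066) = 1.4924.
r = 1.4924 / 24.20 + 0.066 = 0.06167 + 0.066 = 0.12767

12.77%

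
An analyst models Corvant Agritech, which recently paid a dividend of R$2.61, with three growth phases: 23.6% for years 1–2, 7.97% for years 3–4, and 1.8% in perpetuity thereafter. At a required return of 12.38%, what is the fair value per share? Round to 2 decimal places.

Three-stage DDM. Project D₁…D_4; terminal Gordon value at t=4 with g = 0.018; discount at r = 0.1238.
D_1 = 3.2260
D_2 = 3.9873
D_3 = 4.3051
D_4 = 4.6482
TV_4 = 4.7319/(0.1238−0.018) = 44.7245
P₀ = Σ Dₜ/(1+r)ᵗ + TV_4/(1+r)^4 = 40.0161

R$40.02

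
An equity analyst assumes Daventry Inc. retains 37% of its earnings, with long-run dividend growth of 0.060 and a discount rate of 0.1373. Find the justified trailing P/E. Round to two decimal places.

8.64

Payout ratio b = 1 − 0.37 = 0.63.
Justified trailing P/E = b(1+g)/(r−g) = 0.63×(1+0.06)/(0.1373−0.06) = 8.6391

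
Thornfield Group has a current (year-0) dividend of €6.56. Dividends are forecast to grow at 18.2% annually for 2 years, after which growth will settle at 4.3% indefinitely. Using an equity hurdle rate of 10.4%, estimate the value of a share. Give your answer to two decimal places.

Two-stage DDM. Project D₁…D_2 at 0.182, terminal growth 0.043, discount at r = 0.104.
D_1 = 7.7539
D_2 = 9.1651
Terminal value at t=2: TV = D_3/(r−g) = 9.5592/(0.104−0.043) = 156.7088
P₀ = 7.7539/(1+0.104)^1 + 9.1651/(1+0.104)^2 + 156.7088/(1+0.104)^2 = 143.1178

€143.12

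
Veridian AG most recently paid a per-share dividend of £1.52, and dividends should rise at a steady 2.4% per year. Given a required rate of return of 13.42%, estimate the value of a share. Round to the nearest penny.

£14.12

Gordon growth model: P₀ = D₁/(r − g). D₁ = 1.52 × (1 + 0.024) = 1.5565.
P₀ = 1.5565 / (0.1342 − 0.024) = 1.5565 / 0.1102 = 14.1241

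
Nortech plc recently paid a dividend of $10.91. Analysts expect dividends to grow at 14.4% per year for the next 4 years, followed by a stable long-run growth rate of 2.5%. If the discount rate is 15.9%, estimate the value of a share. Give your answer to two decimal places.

$121.46

Two-stage DDM. Project D₁…D_4 at 0.144, terminal growth 0.025, discount at r = 0.159.
D_1 = 12.4810
D_2 = 14.2783
D_3 = 16.3344
D_4 = 18.6865
Terminal value at t=4: TV = D_5/(r−g) = 19.1537/(0.159−0.025) = 142.9381
P₀ = 12.4810/(1+0.159)^1 + 14.2783/(1+0.159)^2 + 16.3344/(1+0.159)^3 + 18.6865/(1+0.159)^4 + 142.9381/(1+0.159)^4 = 121.4624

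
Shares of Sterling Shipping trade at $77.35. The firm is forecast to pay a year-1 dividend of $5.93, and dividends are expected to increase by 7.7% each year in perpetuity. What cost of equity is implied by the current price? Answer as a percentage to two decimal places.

Rearranging the constant-growth DDM: r = D₁/P₀ + g.
r = 5.9300 / 77.35 + 0.077 = 0.07666 + 0.077 = 0.15366

15.37%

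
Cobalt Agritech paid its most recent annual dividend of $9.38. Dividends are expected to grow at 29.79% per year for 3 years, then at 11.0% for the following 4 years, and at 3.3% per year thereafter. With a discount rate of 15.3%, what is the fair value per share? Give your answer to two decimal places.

Three-stage DDM. Project D₁…D_7; terminal Gordon value at t=7 with g = 0.033; discount at r = 0.153.
D_1 = 12.1743
D_2 = 15.8010
D_3 = 20.5082
D_4 = 22.7640
D_5 = 25.2681
D_6 = 28.0476
D_7 = 31.1328
TV_7 = 32.1602/(0.153−0.033) = 268.0017
P₀ = Σ Dₜ/(1+r)ᵗ + TV_7/(1+r)^7 = 183.4658

$183.47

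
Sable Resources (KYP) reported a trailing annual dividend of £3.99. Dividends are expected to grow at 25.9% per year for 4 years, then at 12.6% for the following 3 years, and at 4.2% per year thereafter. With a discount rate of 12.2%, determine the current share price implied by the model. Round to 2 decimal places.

£123.85

Three-stage DDM. Project D₁…D_7; terminal Gordon value at t=7 with g = 0.042; discount at r = 0.122.
D_1 = 5.0234
D_2 = 6.3245
D_3 = 7.9625
D_4 = 10.0248
D_5 = 11.2879
D_6 = 12.7102
D_7 = 14.3117
TV_7 = 14.9128/(0.122−0.042) = 186.4098
P₀ = Σ Dₜ/(1+r)ᵗ + TV_7/(1+r)^7 = 123.8523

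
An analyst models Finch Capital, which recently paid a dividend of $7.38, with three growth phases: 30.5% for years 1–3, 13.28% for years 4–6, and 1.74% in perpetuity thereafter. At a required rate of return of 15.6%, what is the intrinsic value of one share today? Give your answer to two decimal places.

$132.28

Three-stage DDM. Project D₁…D_6; terminal Gordon value at t=6 with g = 0.0174; discount at r = 0.156.
D_1 = 9.6309
D_2 = 12.5683
D_3 = 16.4017
D_4 = 18.5798
D_5 = 21.0472
D_6 = 23.8423
TV_6 = 24.2571/(0.156−0.0174) = 175.0153
P₀ = Σ Dₜ/(1+r)ᵗ + TV_6/(1+r)^6 = 132.2821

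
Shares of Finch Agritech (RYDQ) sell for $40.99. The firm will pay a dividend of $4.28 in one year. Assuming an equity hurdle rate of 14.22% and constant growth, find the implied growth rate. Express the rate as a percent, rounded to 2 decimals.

3.78%

From P₀ = D₁/(r − g), the implied growth is g = r − D₁/P₀.
g = 0.1422 − 4.28/40.99 = 0.1422 − 0.10442 = 0.03778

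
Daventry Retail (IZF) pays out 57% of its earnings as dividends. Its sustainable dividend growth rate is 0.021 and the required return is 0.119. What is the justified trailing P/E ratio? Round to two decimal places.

5.94

Justified trailing P/E = b(1+g)/(r−g) = 0.57×(1+0.021)/(0.119−0.021) = 5.9385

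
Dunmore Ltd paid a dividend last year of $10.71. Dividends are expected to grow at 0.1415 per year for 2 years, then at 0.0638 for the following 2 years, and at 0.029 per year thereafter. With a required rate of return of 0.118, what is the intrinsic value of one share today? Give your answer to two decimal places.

$159.71

Three-stage DDM. Project D₁…D_4; terminal Gordon value at t=4 with g = 0.029; discount at r = 0.118.
D_1 = 12.2255
D_2 = 13.9554
D_3 = 14.8457
D_4 = 15.7929
TV_4 = 16.2509/(0.118−0.029) = 182.5941
P₀ = Σ Dₜ/(1+r)ᵗ + TV_4/(1+r)^4 = 159.7069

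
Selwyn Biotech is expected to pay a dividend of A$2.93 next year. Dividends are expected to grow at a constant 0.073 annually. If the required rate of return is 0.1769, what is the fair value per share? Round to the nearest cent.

Gordon growth model: P₀ = D₁/(r − g), with D₁ = 2.93 given directly.
P₀ = 2.9300 / (0.1769 − 0.073) = 2.9300 / 0.1039 = 28.2002

A$28.20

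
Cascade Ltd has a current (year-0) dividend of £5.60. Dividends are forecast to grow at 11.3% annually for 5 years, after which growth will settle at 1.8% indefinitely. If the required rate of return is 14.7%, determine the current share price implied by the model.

£63.63

Two-stage DDM. Project D₁…D_5 at 0.113, terminal growth 0.018, discount at r = 0.147.
D_1 = 6.2328
D_2 = 6.9371
D_3 = 7.7210
D_4 = 8.5935
D_5 = 9.5645
Terminal value at t=5: TV = D_6/(r−g) = 9.7367/(0.147−0.018) = 75.4783
P₀ = 6.2328/(1+0.147)^1 + 6.9371/(1+0.147)^2 + 7.7210/(1+0.147)^3 + 8.5935/(1+0.147)^4 + 9.5645/(1+0.147)^5 + 75.4783/(1+0.147)^5 = 63.6256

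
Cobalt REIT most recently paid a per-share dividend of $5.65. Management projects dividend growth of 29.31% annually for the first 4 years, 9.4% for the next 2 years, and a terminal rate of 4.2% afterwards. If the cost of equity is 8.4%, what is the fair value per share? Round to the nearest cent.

Three-stage DDM. Project D₁…D_6; terminal Gordon value at t=6 with g = 0.042; discount at r = 0.084.
D_1 = 7.3060
D_2 = 9.4474
D_3 = 12.2164
D_4 = 15.7971
D_5 = 17.2820
D_6 = 18.9065
TV_6 = 19.7006/(0.084−0.042) = 469.0617
P₀ = Σ Dₜ/(1+r)ᵗ + TV_6/(1+r)^6 = 348.1151

$348.12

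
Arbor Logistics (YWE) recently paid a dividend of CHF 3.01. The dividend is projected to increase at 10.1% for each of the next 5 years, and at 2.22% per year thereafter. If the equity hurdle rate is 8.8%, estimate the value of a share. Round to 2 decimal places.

Two-stage DDM. Project D₁…D_5 at 0.101, terminal growth 0.0222, discount at r = 0.088.
D_1 = 3.3140
D_2 = 3.6487
D_3 = 4.0172
D_4 = 4.4230
D_5 = 4.8697
Terminal value at t=5: TV = D_6/(r−g) = 4.9778/(0.088−0.0222) = 75.6507
P₀ = 3.3140/(1+0.088)^1 + 3.6487/(1+0.088)^2 + 4.0172/(1+0.088)^3 + 4.4230/(1+0.088)^4 + 4.8697/(1+0.088)^5 + 75.6507/(1+0.088)^5 = 65.2195

CHF 65.22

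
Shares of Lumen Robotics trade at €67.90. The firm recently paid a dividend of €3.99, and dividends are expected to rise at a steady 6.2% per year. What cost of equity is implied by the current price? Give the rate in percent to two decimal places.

Rearranging the constant-growth DDM: r = D₁/P₀ + g.
D₁ = 3.99 × (1 + 0.062) = 4.2374.
r = 4.2374 / 67.90 + 0.062 = 0.06241 + 0.062 = 0.12441

12.44%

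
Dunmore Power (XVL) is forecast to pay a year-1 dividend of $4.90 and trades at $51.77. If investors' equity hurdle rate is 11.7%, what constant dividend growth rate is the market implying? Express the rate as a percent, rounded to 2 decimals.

2.24%

From P₀ = D₁/(r − g), the implied growth is g = r − D₁/P₀.
g = 0.117 − 4.90/51.77 = 0.117 − 0.09465 = 0.02235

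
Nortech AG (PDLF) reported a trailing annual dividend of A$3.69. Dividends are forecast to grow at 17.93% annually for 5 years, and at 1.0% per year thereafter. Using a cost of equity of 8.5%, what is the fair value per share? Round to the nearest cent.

A$99.24

Two-stage DDM. Project D₁…D_5 at 0.1793, terminal growth 0.01, discount at r = 0.085.
D_1 = 4.3516
D_2 = 5.1319
D_3 = 6.0520
D_4 = 7.1371
D_5 = 8.4168
Terminal value at t=5: TV = D_6/(r−g) = 8.5010/(0.085−0.01) = 113.3465
P₀ = 4.3516/(1+0.085)^1 + 5.1319/(1+0.085)^2 + 6.0520/(1+0.085)^3 + 7.1371/(1+0.085)^4 + 8.4168/(1+0.085)^5 + 113.3465/(1+0.085)^5 = 99.2362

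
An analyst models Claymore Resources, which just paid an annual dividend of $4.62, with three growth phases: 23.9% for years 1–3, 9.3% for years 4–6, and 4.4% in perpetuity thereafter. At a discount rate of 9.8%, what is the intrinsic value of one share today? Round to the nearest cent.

$164.06

Three-stage DDM. Project D₁…D_6; terminal Gordon value at t=6 with g = 0.044; discount at r = 0.098.
D_1 = 5.7242
D_2 = 7.0923
D_3 = 8.7873
D_4 = 9.6045
D_5 = 10.4977
D_6 = 11.4740
TV_6 = 11.9789/(0.098−0.044) = 221.8315
P₀ = Σ Dₜ/(1+r)ᵗ + TV_6/(1+r)^6 = 164.0607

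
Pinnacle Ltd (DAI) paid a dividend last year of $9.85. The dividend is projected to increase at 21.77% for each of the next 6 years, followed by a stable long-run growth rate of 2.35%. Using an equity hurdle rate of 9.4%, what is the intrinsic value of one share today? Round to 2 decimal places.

$359.37

Two-stage DDM. Project D₁…D_6 at 0.2177, terminal growth 0.0235, discount at r = 0.094.
D_1 = 11.9943
D_2 = 14.6055
D_3 = 17.7851
D_4 = 21.6570
D_5 = 26.3717
D_6 = 32.1128
Terminal value at t=6: TV = D_7/(r−g) = 32.8674/(0.094−0.0235) = 466.2049
P₀ = 11.9943/(1+0.094)^1 + 14.6055/(1+0.094)^2 + 17.7851/(1+0.094)^3 + 21.6570/(1+0.094)^4 + 26.3717/(1+0.094)^5 + 32.1128/(1+0.094)^6 + 466.2049/(1+0.094)^6 = 359.3698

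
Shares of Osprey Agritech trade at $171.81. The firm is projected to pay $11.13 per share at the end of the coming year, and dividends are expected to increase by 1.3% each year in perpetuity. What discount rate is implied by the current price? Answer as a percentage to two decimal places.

7.78%

Rearranging the constant-growth DDM: r = D₁/P₀ + g.
r = 11.1300 / 171.81 + 0.013 = 0.06478 + 0.013 = 0.07778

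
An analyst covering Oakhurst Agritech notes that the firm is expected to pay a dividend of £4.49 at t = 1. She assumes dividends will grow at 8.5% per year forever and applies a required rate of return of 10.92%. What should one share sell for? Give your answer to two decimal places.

Gordon growth model: P₀ = D₁/(r − g), with D₁ = 4.49 given directly.
P₀ = 4.4900 / (0.1092 − 0.085) = 4.4900 / 0.0242 = 185.5372

£185.54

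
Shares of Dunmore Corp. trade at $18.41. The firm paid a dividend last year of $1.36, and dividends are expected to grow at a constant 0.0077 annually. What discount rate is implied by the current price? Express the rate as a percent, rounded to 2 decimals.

Rearranging the constant-growth DDM: r = D₁/P₀ + g.
D₁ = 1.36 × (1 + 0.0077) = 1.3705.
r = 1.3705 / 18.41 + 0.0077 = 0.07444 + 0.0077 = 0.08214

8.21%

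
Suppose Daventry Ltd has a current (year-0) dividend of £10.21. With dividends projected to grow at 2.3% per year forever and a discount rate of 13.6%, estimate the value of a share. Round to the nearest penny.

£92.43

Gordon growth model: P₀ = D₁/(r − g). D₁ = 10.21 × (1 + 0.023) = 10.4448.
P₀ = 10.4448 / (0.136 − 0.023) = 10.4448 / 0.113 = 92.4321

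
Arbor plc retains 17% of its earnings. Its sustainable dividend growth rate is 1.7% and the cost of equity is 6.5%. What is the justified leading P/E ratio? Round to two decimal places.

Payout ratio b = 1 − 0.17 = 0.83.
Justified leading P/E = b/(r−g) = 0.83/(0.065−0.017) = 17.2917

17.29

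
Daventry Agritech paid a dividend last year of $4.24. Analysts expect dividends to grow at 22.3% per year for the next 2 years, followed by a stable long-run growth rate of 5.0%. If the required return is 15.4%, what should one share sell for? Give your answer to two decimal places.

$57.34

Two-stage DDM. Project D₁…D_2 at 0.223, terminal growth 0.05, discount at r = 0.154.
D_1 = 5.1855
D_2 = 6.3419
Terminal value at t=2: TV = D_3/(r−g) = 6.6590/(0.154−0.05) = 64.0287
P₀ = 5.1855/(1+0.154)^1 + 6.3419/(1+0.154)^2 + 64.0287/(1+0.154)^2 = 57.3356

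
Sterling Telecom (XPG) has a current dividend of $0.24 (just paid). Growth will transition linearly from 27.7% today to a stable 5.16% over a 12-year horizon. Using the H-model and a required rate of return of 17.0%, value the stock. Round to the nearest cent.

$4.87

H-model: P₀ = D₀[(1+g_L) + H(g_S−g_L)]/(r−g_L), with H = 12/2 = 6.
P₀ = 0.24 × [(1+0.0516) + 6×(0.277−0.0516)] / (0.17−0.0516)
   = 0.24 × 2.4040 / 0.1184 = 4.8730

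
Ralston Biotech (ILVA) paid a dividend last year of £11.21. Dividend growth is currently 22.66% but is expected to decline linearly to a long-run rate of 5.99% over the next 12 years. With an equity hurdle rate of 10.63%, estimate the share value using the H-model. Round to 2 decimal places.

£497.71

H-model: P₀ = D₀[(1+g_L) + H(g_S−g_L)]/(r−g_L), with H = 12/2 = 6.
P₀ = 11.21 × [(1+0.0599) + 6×(0.2266−0.0599)] / (0.1063−0.0599)
   = 11.21 × 2.0601 / 0.0464 = 497.7095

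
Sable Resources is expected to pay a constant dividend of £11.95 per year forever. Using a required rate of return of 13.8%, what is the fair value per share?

£86.59

Zero-growth DDM (perpetuity): P₀ = D/r = 11.95 / 0.138 = 86.5942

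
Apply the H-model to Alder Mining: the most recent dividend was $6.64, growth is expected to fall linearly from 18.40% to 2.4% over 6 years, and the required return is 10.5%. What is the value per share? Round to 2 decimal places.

$123.29

H-model: P₀ = D₀[(1+g_L) + H(g_S−g_L)]/(r−g_L), with H = 6/2 = 3.
P₀ = 6.64 × [(1+0.024) + 3×(0.184−0.024)] / (0.105−0.024)
   = 6.64 × 1.5040 / 0.081 = 123.2909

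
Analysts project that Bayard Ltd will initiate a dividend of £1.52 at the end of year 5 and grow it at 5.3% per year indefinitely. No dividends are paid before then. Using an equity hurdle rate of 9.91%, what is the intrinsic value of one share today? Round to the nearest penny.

Deferred-dividend DDM. At t=4 the remaining stream is a growing perpetuity with first payment D_5 = 1.52.
V_4 = D_5/(r−g) = 1.52/(0.0991−0.053) = 32.9718
P₀ = V_4/(1+r)^4 = 32.9718/(1+0.0991)^4 = 22.5940

£22.59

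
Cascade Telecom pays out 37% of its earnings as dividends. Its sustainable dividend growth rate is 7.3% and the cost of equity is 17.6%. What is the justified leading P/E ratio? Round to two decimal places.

3.59

Justified leading P/E = b/(r−g) = 0.37/(0.176−0.073) = 3.5922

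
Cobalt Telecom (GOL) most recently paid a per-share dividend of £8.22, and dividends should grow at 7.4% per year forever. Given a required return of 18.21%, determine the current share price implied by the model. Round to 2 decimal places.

£81.67

Gordon growth model: P₀ = D₁/(r − g). D₁ = 8.22 × (1 + 0.074) = 8.8283.
P₀ = 8.8283 / (0.1821 − 0.074) = 8.8283 / 0.1081 = 81.6677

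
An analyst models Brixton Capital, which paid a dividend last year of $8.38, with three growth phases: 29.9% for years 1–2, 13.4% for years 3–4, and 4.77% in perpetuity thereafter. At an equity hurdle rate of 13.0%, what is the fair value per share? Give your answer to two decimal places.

$184.95

Three-stage DDM. Project D₁…D_4; terminal Gordon value at t=4 with g = 0.0477; discount at r = 0.13.
D_1 = 10.8856
D_2 = 14.1404
D_3 = 16.0352
D_4 = 18.1840
TV_4 = 19.0513/(0.13−0.0477) = 231.4864
P₀ = Σ Dₜ/(1+r)ᵗ + TV_4/(1+r)^4 = 184.9481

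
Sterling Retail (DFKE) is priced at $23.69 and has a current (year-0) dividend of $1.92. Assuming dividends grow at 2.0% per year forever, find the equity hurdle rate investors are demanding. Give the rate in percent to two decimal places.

10.27%

Rearranging the constant-growth DDM: r = D₁/P₀ + g.
D₁ = 1.92 × (1 + 0.02) = 1.9584.
r = 1.9584 / 23.69 + 0.02 = 0.08267 + 0.02 = 0.10267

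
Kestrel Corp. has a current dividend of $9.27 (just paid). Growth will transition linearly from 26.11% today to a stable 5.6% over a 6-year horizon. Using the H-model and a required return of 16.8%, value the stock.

H-model: P₀ = D₀[(1+g_L) + H(g_S−g_L)]/(r−g_L), with H = 6/2 = 3.
P₀ = 9.27 × [(1+0.056) + 3×(0.2611−0.056)] / (0.168−0.056)
   = 9.27 × 1.6713 / 0.112 = 138.3299

$138.33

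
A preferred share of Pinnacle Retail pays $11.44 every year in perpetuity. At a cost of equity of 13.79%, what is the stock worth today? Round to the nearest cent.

$82.96

Zero-growth DDM (perpetuity): P₀ = D/r = 11.44 / 0.1379 = 82.9587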